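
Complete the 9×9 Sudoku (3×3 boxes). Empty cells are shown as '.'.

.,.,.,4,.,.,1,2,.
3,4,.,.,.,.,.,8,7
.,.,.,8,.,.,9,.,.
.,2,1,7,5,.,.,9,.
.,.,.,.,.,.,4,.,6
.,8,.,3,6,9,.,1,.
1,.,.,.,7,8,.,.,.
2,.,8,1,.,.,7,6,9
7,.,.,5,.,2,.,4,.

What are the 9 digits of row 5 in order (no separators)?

r4c6 = 4 (sole candidate).
r5c4 = 2: row 5 has {4,6}; col 4 has {1,3,4,5,7,8}; box has {3,4,5,6,7,9} → only 2 remains.
r5c6 = 1: row 5 has {2,4,6}; col 6 has {2,4,8,9}; box has {2,3,4,5,6,7,9} → only 1 remains.
r8c6 = 3 (sole candidate).
r9c5 = 9 (sole candidate).
r1c5 = 3 (sole candidate).
r1c9 = 5 (sole candidate).
r2c7 = 6 (sole candidate).
r3c8 = 3 (sole candidate).
r3c9 = 4 (sole candidate).
r4c1 = 6 (sole candidate).
r5c5 = 8: row 5 has {1,2,4,6}; col 5 has {3,5,6,7,9}; box has {1,2,3,4,5,6,7,9} → only 8 remains.
r6c9 = 2 (sole candidate).
r7c4 = 6 (sole candidate).
r7c8 = 5 (sole candidate).
r7c9 = 3 (sole candidate).
r8c2 = 5 (sole candidate).
r8c5 = 4 (sole candidate).
r9c7 = 8 (sole candidate).
r9c9 = 1 (sole candidate).
r2c4 = 9 (sole candidate).
r2c6 = 5 (sole candidate).
r3c1 = 5 (sole candidate).
r4c7 = 3 (sole candidate).
r4c9 = 8 (sole candidate).
r5c1 = 9: row 5 has {1,2,4,6,8}; col 1 has {1,2,3,5,6,7}; box has {1,2,6,8} → only 9 remains.
r5c8 = 7: row 5 has {1,2,4,6,8,9}; col 8 has {1,2,3,4,5,6,8,9}; box has {1,2,3,4,6,8,9} → only 7 remains.
r6c1 = 4 (sole candidate).
r6c7 = 5 (sole candidate).
r7c2 = 9 (sole candidate).
r7c3 = 4 (sole candidate).
r7c7 = 2 (sole candidate).
r1c1 = 8 (sole candidate).
r2c3 = 2 (sole candidate).
r2c5 = 1 (sole candidate).
r3c5 = 2 (sole candidate).
r5c2 = 3: row 5 has {1,2,4,6,7,8,9}; col 2 has {2,4,5,8,9}; box has {1,2,4,6,8,9} → only 3 remains.
r5c3 = 5: row 5 has {1,2,3,4,6,7,8,9}; col 3 has {1,2,4,8}; box has {1,2,3,4,6,8,9} → only 5 remains.

935281476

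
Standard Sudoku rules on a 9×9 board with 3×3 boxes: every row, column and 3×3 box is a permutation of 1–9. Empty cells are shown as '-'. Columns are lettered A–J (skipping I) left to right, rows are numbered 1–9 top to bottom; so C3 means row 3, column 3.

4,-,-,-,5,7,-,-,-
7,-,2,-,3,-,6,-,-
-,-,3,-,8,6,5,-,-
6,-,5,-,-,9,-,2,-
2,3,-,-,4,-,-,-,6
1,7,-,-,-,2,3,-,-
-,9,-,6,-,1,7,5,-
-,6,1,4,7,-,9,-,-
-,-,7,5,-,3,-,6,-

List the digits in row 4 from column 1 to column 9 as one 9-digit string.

645319827

F2 = 4: row 2 has {2,3,6,7}; col 6 has {1,2,3,6,7,9}; box has {3,5,6,7,8} → only 4 remains.
A3 = 9: row 3 has {3,5,6,8}; col 1 has {1,2,4,6,7}; box has {2,3,4,7} → only 9 remains.
B3 = 1: row 3 has {3,5,6,8,9}; col 2 has {3,6,7,9}; box has {2,3,4,7,9} → only 1 remains.
D3 = 2: row 3 has {1,3,5,6,8,9}; col 4 has {4,5,6}; box has {3,4,5,6,7,8} → only 2 remains.
E4 = 1: row 4 has {2,5,6,9}; col 5 has {3,4,5,7,8}; box has {2,4,9} → only 1 remains.
D6 = 8: row 6 has {1,2,3,7}; col 4 has {2,4,5,6}; box has {1,2,4,9} → only 8 remains.
E6 = 6: row 6 has {1,2,3,7,8}; col 5 has {1,3,4,5,7,8}; box has {1,2,4,8,9} → only 6 remains.
E7 = 2: row 7 has {1,5,6,7,9}; col 5 has {1,3,4,5,6,7,8}; box has {1,3,4,5,6,7} → only 2 remains.
F8 = 8: row 8 has {1,4,6,7,9}; col 6 has {1,2,3,4,6,7,9}; box has {1,2,3,4,5,6,7} → only 8 remains.
H8 = 3: row 8 has {1,4,6,7,8,9}; col 8 has {2,5,6}; box has {5,6,7,9} → only 3 remains.
J8 = 2: row 8 has {1,3,4,6,7,8,9}; col 9 has {6}; box has {3,5,6,7,9} → only 2 remains.
A9 = 8: row 9 has {3,5,6,7}; col 1 has {1,2,4,6,7,9}; box has {1,6,7,9} → only 8 remains.
E9 = 9: row 9 has {3,5,6,7,8}; col 5 has {1,2,3,4,5,6,7,8}; box has {1,2,3,4,5,6,7,8} → only 9 remains.
B1 = 8: row 1 has {4,5,7}; col 2 has {1,3,6,7,9}; box has {1,2,3,4,7,9} → only 8 remains.
C1 = 6: row 1 has {4,5,7,8}; col 3 has {1,2,3,5,7}; box has {1,2,3,4,7,8,9} → only 6 remains.
B2 = 5: row 2 has {2,3,4,6,7}; col 2 has {1,3,6,7,8,9}; box has {1,2,3,4,6,7,8,9} → only 5 remains.
B4 = 4: row 4 has {1,2,5,6,9}; col 2 has {1,3,5,6,7,8,9}; box has {1,2,3,5,6,7} → only 4 remains.
G4 = 8: row 4 has {1,2,4,5,6,9}; col 7 has {3,5,6,7,9}; box has {2,3,6} → only 8 remains.
J4 = 7: row 4 has {1,2,4,5,6,8,9}; col 9 has {2,6}; box has {2,3,6,8} → only 7 remains.
D5 = 7: row 5 has {2,3,4,6}; col 4 has {2,4,5,6,8}; box has {1,2,4,6,8,9} → only 7 remains.
F5 = 5: row 5 has {2,3,4,6,7}; col 6 has {1,2,3,4,6,7,8,9}; box has {1,2,4,6,7,8,9} → only 5 remains.
G5 = 1: row 5 has {2,3,4,5,6,7}; col 7 has {3,5,6,7,8,9}; box has {2,3,6,7,8} → only 1 remains.
H5 = 9: row 5 has {1,2,3,4,5,6,7}; col 8 has {2,3,5,6}; box has {1,2,3,6,7,8} → only 9 remains.
C6 = 9: row 6 has {1,2,3,6,7,8}; col 3 has {1,2,3,5,6,7}; box has {1,2,3,4,5,6,7} → only 9 remains.
H6 = 4: row 6 has {1,2,3,6,7,8,9}; col 8 has {2,3,5,6,9}; box has {1,2,3,6,7,8,9} → only 4 remains.
J6 = 5: row 6 has {1,2,3,4,6,7,8,9}; col 9 has {2,6,7}; box has {1,2,3,4,6,7,8,9} → only 5 remains.
A7 = 3: row 7 has {1,2,5,6,7,9}; col 1 has {1,2,4,6,7,8,9}; box has {1,6,7,8,9} → only 3 remains.
C7 = 4: row 7 has {1,2,3,5,6,7,9}; col 3 has {1,2,3,5,6,7,9}; box has {1,3,6,7,8,9} → only 4 remains.
J7 = 8: row 7 has {1,2,3,4,5,6,7,9}; col 9 has {2,5,6,7}; box has {2,3,5,6,7,9} → only 8 remains.
A8 = 5: row 8 has {1,2,3,4,6,7,8,9}; col 1 has {1,2,3,4,6,7,8,9}; box has {1,3,4,6,7,8,9} → only 5 remains.
B9 = 2: row 9 has {3,5,6,7,8,9}; col 2 has {1,3,4,5,6,7,8,9}; box has {1,3,4,5,6,7,8,9} → only 2 remains.
G9 = 4: row 9 has {2,3,5,6,7,8,9}; col 7 has {1,3,5,6,7,8,9}; box has {2,3,5,6,7,8,9} → only 4 remains.
J9 = 1: row 9 has {2,3,4,5,6,7,8,9}; col 9 has {2,5,6,7,8}; box has {2,3,4,5,6,7,8,9} → only 1 remains.
G1 = 2: row 1 has {4,5,6,7,8}; col 7 has {1,3,4,5,6,7,8,9}; box has {5,6} → only 2 remains.
H1 = 1: row 1 has {2,4,5,6,7,8}; col 8 has {2,3,4,5,6,9}; box has {2,5,6} → only 1 remains.
H2 = 8: row 2 has {2,3,4,5,6,7}; col 8 has {1,2,3,4,5,6,9}; box has {1,2,5,6} → only 8 remains.
J2 = 9: row 2 has {2,3,4,5,6,7,8}; col 9 has {1,2,5,6,7,8}; box has {1,2,5,6,8} → only 9 remains.
H3 = 7: row 3 has {1,2,3,5,6,8,9}; col 8 has {1,2,3,4,5,6,8,9}; box has {1,2,5,6,8,9} → only 7 remains.
J3 = 4: row 3 has {1,2,3,5,6,7,8,9}; col 9 has {1,2,5,6,7,8,9}; box has {1,2,5,6,7,8,9} → only 4 remains.
D4 = 3: row 4 has {1,2,4,5,6,7,8,9}; col 4 has {2,4,5,6,7,8}; box has {1,2,4,5,6,7,8,9} → only 3 remains.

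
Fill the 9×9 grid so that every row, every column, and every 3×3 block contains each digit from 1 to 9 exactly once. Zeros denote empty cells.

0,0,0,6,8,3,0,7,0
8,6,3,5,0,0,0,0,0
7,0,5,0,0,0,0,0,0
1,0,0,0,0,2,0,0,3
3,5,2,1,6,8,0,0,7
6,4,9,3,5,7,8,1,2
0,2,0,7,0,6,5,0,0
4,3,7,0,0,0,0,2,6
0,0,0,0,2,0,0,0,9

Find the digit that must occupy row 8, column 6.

5

row 4, column 3 = 8: row 4 has {1,2,3}; col 3 has {2,3,5,7,9}; box has {1,2,3,4,5,6,9} → only 8 remains.
row 7, column 1 = 9: row 7 has {2,5,6,7}; col 1 has {1,3,4,6,7,8}; box has {2,3,4,7} → only 9 remains.
row 7, column 3 = 1: row 7 has {2,5,6,7,9}; col 3 has {2,3,5,7,8,9}; box has {2,3,4,7,9} → only 1 remains.
row 8, column 7 = 1: row 8 has {2,3,4,6,7}; col 7 has {5,8}; box has {2,5,6,9} → only 1 remains.
row 9, column 1 = 5: row 9 has {2,9}; col 1 has {1,3,4,6,7,8,9}; box has {1,2,3,4,7,9} → only 5 remains.
row 9, column 2 = 8: row 9 has {2,5,9}; col 2 has {2,3,4,5,6}; box has {1,2,3,4,5,7,9} → only 8 remains.
row 9, column 3 = 6: row 9 has {2,5,8,9}; col 3 has {1,2,3,5,7,8,9}; box has {1,2,3,4,5,7,8,9} → only 6 remains.
row 9, column 4 = 4: row 9 has {2,5,6,8,9}; col 4 has {1,3,5,6,7}; box has {2,6,7} → only 4 remains.
row 9, column 6 = 1: row 9 has {2,4,5,6,8,9}; col 6 has {2,3,6,7,8}; box has {2,4,6,7} → only 1 remains.
row 9, column 8 = 3: row 9 has {1,2,4,5,6,8,9}; col 8 has {1,2,7}; box has {1,2,5,6,9} → only 3 remains.
row 1, column 1 = 2: row 1 has {3,6,7,8}; col 1 has {1,3,4,5,6,7,8,9}; box has {3,5,6,7,8} → only 2 remains.
row 1, column 3 = 4: row 1 has {2,3,6,7,8}; col 3 has {1,2,3,5,6,7,8,9}; box has {2,3,5,6,7,8} → only 4 remains.
row 1, column 7 = 9: row 1 has {2,3,4,6,7,8}; col 7 has {1,5,8}; box has {7} → only 9 remains.
row 2, column 8 = 4: row 2 has {3,5,6,8}; col 8 has {1,2,3,7}; box has {7,9} → only 4 remains.
row 2, column 9 = 1: row 2 has {3,4,5,6,8}; col 9 has {2,3,6,7,9}; box has {4,7,9} → only 1 remains.
row 3, column 9 = 8: row 3 has {5,7}; col 9 has {1,2,3,6,7,9}; box has {1,4,7,9} → only 8 remains.
row 4, column 2 = 7: row 4 has {1,2,3,8}; col 2 has {2,3,4,5,6,8}; box has {1,2,3,4,5,6,8,9} → only 7 remains.
row 4, column 4 = 9: row 4 has {1,2,3,7,8}; col 4 has {1,3,4,5,6,7}; box has {1,2,3,5,6,7,8} → only 9 remains.
row 4, column 5 = 4: row 4 has {1,2,3,7,8,9}; col 5 has {2,5,6,8}; box has {1,2,3,5,6,7,8,9} → only 4 remains.
row 4, column 7 = 6: row 4 has {1,2,3,4,7,8,9}; col 7 has {1,5,8,9}; box has {1,2,3,7,8} → only 6 remains.
row 4, column 8 = 5: row 4 has {1,2,3,4,6,7,8,9}; col 8 has {1,2,3,4,7}; box has {1,2,3,6,7,8} → only 5 remains.
row 5, column 7 = 4: row 5 has {1,2,3,5,6,7,8}; col 7 has {1,5,6,8,9}; box has {1,2,3,5,6,7,8} → only 4 remains.
row 5, column 8 = 9: row 5 has {1,2,3,4,5,6,7,8}; col 8 has {1,2,3,4,5,7}; box has {1,2,3,4,5,6,7,8} → only 9 remains.
row 7, column 5 = 3: row 7 has {1,2,5,6,7,9}; col 5 has {2,4,5,6,8}; box has {1,2,4,6,7} → only 3 remains.
row 7, column 8 = 8: row 7 has {1,2,3,5,6,7,9}; col 8 has {1,2,3,4,5,7,9}; box has {1,2,3,5,6,9} → only 8 remains.
row 7, column 9 = 4: row 7 has {1,2,3,5,6,7,8,9}; col 9 has {1,2,3,6,7,8,9}; box has {1,2,3,5,6,8,9} → only 4 remains.
row 8, column 4 = 8: row 8 has {1,2,3,4,6,7}; col 4 has {1,3,4,5,6,7,9}; box has {1,2,3,4,6,7} → only 8 remains.
row 8, column 5 = 9: row 8 has {1,2,3,4,6,7,8}; col 5 has {2,3,4,5,6,8}; box has {1,2,3,4,6,7,8} → only 9 remains.
row 8, column 6 = 5: row 8 has {1,2,3,4,6,7,8,9}; col 6 has {1,2,3,6,7,8}; box has {1,2,3,4,6,7,8,9} → only 5 remains.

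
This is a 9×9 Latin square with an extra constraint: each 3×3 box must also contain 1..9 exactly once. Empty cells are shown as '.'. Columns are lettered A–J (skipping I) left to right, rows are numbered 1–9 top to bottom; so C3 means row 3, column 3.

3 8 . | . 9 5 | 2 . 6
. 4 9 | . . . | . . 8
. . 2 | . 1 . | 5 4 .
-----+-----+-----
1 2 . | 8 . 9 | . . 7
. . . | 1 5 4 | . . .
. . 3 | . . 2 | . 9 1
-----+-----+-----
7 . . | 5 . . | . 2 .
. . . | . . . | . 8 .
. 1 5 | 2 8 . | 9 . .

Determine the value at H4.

5

A3 = 6: row 3 has {1,2,4,5}; col 1 has {1,3,7}; box has {2,3,4,8,9} → only 6 remains.
B3 = 7: row 3 has {1,2,4,5,6}; col 2 has {1,2,4,8}; box has {2,3,4,6,8,9} → only 7 remains.
D3 = 3: row 3 has {1,2,4,5,6,7}; col 4 has {1,2,5,8}; box has {1,5,9} → only 3 remains.
F3 = 8: row 3 has {1,2,3,4,5,6,7}; col 6 has {2,4,5,9}; box has {1,3,5,9} → only 8 remains.
J3 = 9: row 3 has {1,2,3,4,5,6,7,8}; col 9 has {1,6,7,8}; box has {2,4,5,6,8} → only 9 remains.
A9 = 4: row 9 has {1,2,5,8,9}; col 1 has {1,3,6,7}; box has {1,5,7} → only 4 remains.
J9 = 3: row 9 has {1,2,4,5,8,9}; col 9 has {1,6,7,8,9}; box has {2,8,9} → only 3 remains.
C1 = 1: row 1 has {2,3,5,6,8,9}; col 3 has {2,3,5,9}; box has {2,3,4,6,7,8,9} → only 1 remains.
H1 = 7: row 1 has {1,2,3,5,6,8,9}; col 8 has {2,4,8,9}; box has {2,4,5,6,8,9} → only 7 remains.
A2 = 5: row 2 has {4,8,9}; col 1 has {1,3,4,6,7}; box has {1,2,3,4,6,7,8,9} → only 5 remains.
J5 = 2: row 5 has {1,4,5}; col 9 has {1,3,6,7,8,9}; box has {1,7,9} → only 2 remains.
A6 = 8: row 6 has {1,2,3,9}; col 1 has {1,3,4,5,6,7}; box has {1,2,3} → only 8 remains.
J7 = 4: row 7 has {2,5,7}; col 9 has {1,2,3,6,7,8,9}; box has {2,3,8,9} → only 4 remains.
C8 = 6: row 8 has {8}; col 3 has {1,2,3,5,9}; box has {1,4,5,7} → only 6 remains.
J8 = 5: row 8 has {6,8}; col 9 has {1,2,3,4,6,7,8,9}; box has {2,3,4,8,9} → only 5 remains.
H9 = 6: row 9 has {1,2,3,4,5,8,9}; col 8 has {2,4,7,8,9}; box has {2,3,4,5,8,9} → only 6 remains.
D1 = 4: row 1 has {1,2,3,5,6,7,8,9}; col 4 has {1,2,3,5,8}; box has {1,3,5,8,9} → only 4 remains.
C4 = 4: row 4 has {1,2,7,8,9}; col 3 has {1,2,3,5,6,9}; box has {1,2,3,8} → only 4 remains.
A5 = 9: row 5 has {1,2,4,5}; col 1 has {1,3,4,5,6,7,8}; box has {1,2,3,4,8} → only 9 remains.
B5 = 6: row 5 has {1,2,4,5,9}; col 2 has {1,2,4,7,8}; box has {1,2,3,4,8,9} → only 6 remains.
C5 = 7: row 5 has {1,2,4,5,6,9}; col 3 has {1,2,3,4,5,6,9}; box has {1,2,3,4,6,8,9} → only 7 remains.
H5 = 3: row 5 has {1,2,4,5,6,7,9}; col 8 has {2,4,6,7,8,9}; box has {1,2,7,9} → only 3 remains.
B6 = 5: row 6 has {1,2,3,8,9}; col 2 has {1,2,4,6,7,8}; box has {1,2,3,4,6,7,8,9} → only 5 remains.
C7 = 8: row 7 has {2,4,5,7}; col 3 has {1,2,3,4,5,6,7,9}; box has {1,4,5,6,7} → only 8 remains.
G7 = 1: row 7 has {2,4,5,7,8}; col 7 has {2,5,9}; box has {2,3,4,5,6,8,9} → only 1 remains.
A8 = 2: row 8 has {5,6,8}; col 1 has {1,3,4,5,6,7,8,9}; box has {1,4,5,6,7,8} → only 2 remains.
G8 = 7: row 8 has {2,5,6,8}; col 7 has {1,2,5,9}; box has {1,2,3,4,5,6,8,9} → only 7 remains.
F9 = 7: row 9 has {1,2,3,4,5,6,8,9}; col 6 has {2,4,5,8,9}; box has {2,5,8} → only 7 remains.
F2 = 6: row 2 has {4,5,8,9}; col 6 has {2,4,5,7,8,9}; box has {1,3,4,5,8,9} → only 6 remains.
G2 = 3: row 2 has {4,5,6,8,9}; col 7 has {1,2,5,7,9}; box has {2,4,5,6,7,8,9} → only 3 remains.
H2 = 1: row 2 has {3,4,5,6,8,9}; col 8 has {2,3,4,6,7,8,9}; box has {2,3,4,5,6,7,8,9} → only 1 remains.
G4 = 6: row 4 has {1,2,4,7,8,9}; col 7 has {1,2,3,5,7,9}; box has {1,2,3,7,9} → only 6 remains.
H4 = 5: row 4 has {1,2,4,6,7,8,9}; col 8 has {1,2,3,4,6,7,8,9}; box has {1,2,3,6,7,9} → only 5 remains.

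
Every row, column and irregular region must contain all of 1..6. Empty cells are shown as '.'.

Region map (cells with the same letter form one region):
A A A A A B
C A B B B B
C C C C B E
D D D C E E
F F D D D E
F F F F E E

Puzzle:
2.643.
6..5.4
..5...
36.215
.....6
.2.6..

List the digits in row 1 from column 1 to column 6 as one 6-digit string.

256431

r1c6 = 1: row 1 has {2,3,4,6}; col 6 has {4,5,6}; region has {4,5} → only 1 remains.
r2c2 = 1: row 2 has {4,5,6}; col 2 has {2,6}; region has {2,3,4,6} → only 1 remains.
r2c5 = 2: row 2 has {1,4,5,6}; col 5 has {1,3}; region has {1,4,5} → only 2 remains.
r3c5 = 6: row 3 has {5}; col 5 has {1,2,3}; region has {1,2,4,5} → only 6 remains.
r4c3 = 4: row 4 has {1,2,3,5,6}; col 3 has {5,6}; region has {3,6} → only 4 remains.
r5c4 = 1: row 5 has {6}; col 4 has {2,4,5,6}; region has {3,4,6} → only 1 remains.
r5c5 = 5: row 5 has {1,6}; col 5 has {1,2,3,6}; region has {1,3,4,6} → only 5 remains.
r6c5 = 4: row 6 has {2,6}; col 5 has {1,2,3,5,6}; region has {1,5,6} → only 4 remains.
r6c6 = 3: row 6 has {2,4,6}; col 6 has {1,4,5,6}; region has {1,4,5,6} → only 3 remains.
r1c2 = 5: row 1 has {1,2,3,4,6}; col 2 has {1,2,6}; region has {1,2,3,4,6} → only 5 remains.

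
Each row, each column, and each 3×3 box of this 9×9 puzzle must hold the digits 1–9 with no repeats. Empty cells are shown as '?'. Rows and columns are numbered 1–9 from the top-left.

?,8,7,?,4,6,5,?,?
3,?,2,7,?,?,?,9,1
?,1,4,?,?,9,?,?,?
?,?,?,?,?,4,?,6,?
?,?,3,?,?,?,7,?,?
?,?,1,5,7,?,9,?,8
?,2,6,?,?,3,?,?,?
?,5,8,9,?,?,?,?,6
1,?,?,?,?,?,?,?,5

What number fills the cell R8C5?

2

R1C1 = 9: row 1 has {4,5,6,7,8}; col 1 has {1,3}; box has {1,2,3,4,7,8} → only 9 remains.
R2C2 = 6: row 2 has {1,2,3,7,9}; col 2 has {1,2,5,8}; box has {1,2,3,4,7,8,9} → only 6 remains.
R3C1 = 5: row 3 has {1,4,9}; col 1 has {1,3,9}; box has {1,2,3,4,6,7,8,9} → only 5 remains.
R6C2 = 4: row 6 has {1,5,7,8,9}; col 2 has {1,2,5,6,8}; box has {1,3} → only 4 remains.
R6C6 = 2: row 6 has {1,4,5,7,8,9}; col 6 has {3,4,6,9}; box has {4,5,7} → only 2 remains.
R6C8 = 3: row 6 has {1,2,4,5,7,8,9}; col 8 has {6,9}; box has {6,7,8,9} → only 3 remains.
R9C3 = 9: row 9 has {1,5}; col 3 has {1,2,3,4,6,7,8}; box has {1,2,5,6,8} → only 9 remains.
R1C8 = 2: row 1 has {4,5,6,7,8,9}; col 8 has {3,6,9}; box has {1,5,9} → only 2 remains.
R1C9 = 3: row 1 has {2,4,5,6,7,8,9}; col 9 has {1,5,6,8}; box has {1,2,5,9} → only 3 remains.
R3C9 = 7: row 3 has {1,4,5,9}; col 9 has {1,3,5,6,8}; box has {1,2,3,5,9} → only 7 remains.
R4C3 = 5: row 4 has {4,6}; col 3 has {1,2,3,4,6,7,8,9}; box has {1,3,4} → only 5 remains.
R4C9 = 2: row 4 has {4,5,6}; col 9 has {1,3,5,6,7,8}; box has {3,6,7,8,9} → only 2 remains.
R5C2 = 9: row 5 has {3,7}; col 2 has {1,2,4,5,6,8}; box has {1,3,4,5} → only 9 remains.
R5C9 = 4: row 5 has {3,7,9}; col 9 has {1,2,3,5,6,7,8}; box has {2,3,6,7,8,9} → only 4 remains.
R6C1 = 6: row 6 has {1,2,3,4,5,7,8,9}; col 1 has {1,3,5,9}; box has {1,3,4,5,9} → only 6 remains.
R7C9 = 9: row 7 has {2,3,6}; col 9 has {1,2,3,4,5,6,7,8}; box has {5,6} → only 9 remains.
R1C4 = 1: row 1 has {2,3,4,5,6,7,8,9}; col 4 has {5,7,9}; box has {4,6,7,9} → only 1 remains.
R3C8 = 8: row 3 has {1,4,5,7,9}; col 8 has {2,3,6,9}; box has {1,2,3,5,7,9} → only 8 remains.
R4C2 = 7: row 4 has {2,4,5,6}; col 2 has {1,2,4,5,6,8,9}; box has {1,3,4,5,6,9} → only 7 remains.
R4C7 = 1: row 4 has {2,4,5,6,7}; col 7 has {5,7,9}; box has {2,3,4,6,7,8,9} → only 1 remains.
R5C8 = 5: row 5 has {3,4,7,9}; col 8 has {2,3,6,8,9}; box has {1,2,3,4,6,7,8,9} → only 5 remains.
R9C2 = 3: row 9 has {1,5,9}; col 2 has {1,2,4,5,6,7,8,9}; box has {1,2,5,6,8,9} → only 3 remains.
R2C7 = 4: row 2 has {1,2,3,6,7,9}; col 7 has {1,5,7,9}; box has {1,2,3,5,7,8,9} → only 4 remains.
R3C7 = 6: row 3 has {1,4,5,7,8,9}; col 7 has {1,4,5,7,9}; box has {1,2,3,4,5,7,8,9} → only 6 remains.
R4C1 = 8: row 4 has {1,2,4,5,6,7}; col 1 has {1,3,5,6,9}; box has {1,3,4,5,6,7,9} → only 8 remains.
R4C4 = 3: row 4 has {1,2,4,5,6,7,8}; col 4 has {1,5,7,9}; box has {2,4,5,7} → only 3 remains.
R4C5 = 9: row 4 has {1,2,3,4,5,6,7,8}; col 5 has {4,7}; box has {2,3,4,5,7} → only 9 remains.
R5C1 = 2: row 5 has {3,4,5,7,9}; col 1 has {1,3,5,6,8,9}; box has {1,3,4,5,6,7,8,9} → only 2 remains.
R7C7 = 8: row 7 has {2,3,6,9}; col 7 has {1,4,5,6,7,9}; box has {5,6,9} → only 8 remains.
R9C7 = 2: row 9 has {1,3,5,9}; col 7 has {1,4,5,6,7,8,9}; box has {5,6,8,9} → only 2 remains.
R3C4 = 2: row 3 has {1,4,5,6,7,8,9}; col 4 has {1,3,5,7,9}; box has {1,4,6,7,9} → only 2 remains.
R3C5 = 3: row 3 has {1,2,4,5,6,7,8,9}; col 5 has {4,7,9}; box has {1,2,4,6,7,9} → only 3 remains.
R7C4 = 4: row 7 has {2,3,6,8,9}; col 4 has {1,2,3,5,7,9}; box has {3,9} → only 4 remains.
R8C7 = 3: row 8 has {5,6,8,9}; col 7 has {1,2,4,5,6,7,8,9}; box has {2,5,6,8,9} → only 3 remains.
R7C1 = 7: row 7 has {2,3,4,6,8,9}; col 1 has {1,2,3,5,6,8,9}; box has {1,2,3,5,6,8,9} → only 7 remains.
R7C8 = 1: row 7 has {2,3,4,6,7,8,9}; col 8 has {2,3,5,6,8,9}; box has {2,3,5,6,8,9} → only 1 remains.
R8C1 = 4: row 8 has {3,5,6,8,9}; col 1 has {1,2,3,5,6,7,8,9}; box has {1,2,3,5,6,7,8,9} → only 4 remains.
R8C8 = 7: row 8 has {3,4,5,6,8,9}; col 8 has {1,2,3,5,6,8,9}; box has {1,2,3,5,6,8,9} → only 7 remains.
R9C8 = 4: row 9 has {1,2,3,5,9}; col 8 has {1,2,3,5,6,7,8,9}; box has {1,2,3,5,6,7,8,9} → only 4 remains.
R7C5 = 5: row 7 has {1,2,3,4,6,7,8,9}; col 5 has {3,4,7,9}; box has {3,4,9} → only 5 remains.
R8C6 = 1: row 8 has {3,4,5,6,7,8,9}; col 6 has {2,3,4,6,9}; box has {3,4,5,9} → only 1 remains.
R2C5 = 8: row 2 has {1,2,3,4,6,7,9}; col 5 has {3,4,5,7,9}; box has {1,2,3,4,6,7,9} → only 8 remains.
R2C6 = 5: row 2 has {1,2,3,4,6,7,8,9}; col 6 has {1,2,3,4,6,9}; box has {1,2,3,4,6,7,8,9} → only 5 remains.
R5C6 = 8: row 5 has {2,3,4,5,7,9}; col 6 has {1,2,3,4,5,6,9}; box has {2,3,4,5,7,9} → only 8 remains.
R8C5 = 2: row 8 has {1,3,4,5,6,7,8,9}; col 5 has {3,4,5,7,8,9}; box has {1,3,4,5,9} → only 2 remains.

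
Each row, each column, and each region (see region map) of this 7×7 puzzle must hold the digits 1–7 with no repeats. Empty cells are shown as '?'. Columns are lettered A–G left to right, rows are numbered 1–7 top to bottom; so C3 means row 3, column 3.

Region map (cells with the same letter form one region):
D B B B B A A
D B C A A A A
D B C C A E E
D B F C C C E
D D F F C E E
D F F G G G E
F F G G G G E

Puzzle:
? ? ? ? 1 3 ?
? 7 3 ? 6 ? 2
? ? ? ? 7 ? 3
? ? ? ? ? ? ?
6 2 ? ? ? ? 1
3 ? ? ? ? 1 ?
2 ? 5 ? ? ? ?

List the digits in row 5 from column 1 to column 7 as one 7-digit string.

6273541

A1 = 7: in row 1, 7 can only go here (every other open cell in that row sees a 7).
B4 = 3: in row 4, 3 can only go here (every other open cell in that row sees a 3).
D5 = 3: in row 5, 3 can only go here (every other open cell in that row sees a 3).
B7 = 1: in row 7, 1 can only go here (every other open cell in that row sees a 1).
E7 = 3: in row 7, 3 can only go here (every other open cell in that row sees a 3).
C3 = 1: in column 3, 1 can only go here (every other open cell in that column sees a 1).
A4 = 1: in row 4, 1 can only go here (every other open cell in that row sees a 1).
D2 = 1: in row 2, 1 can only go here (every other open cell in that row sees a 1).
C1 = 2: in column 3, 2 can only go here (every other open cell in that column sees a 2).
F3 = 2: in region E, 2 can only go here (every other open cell in that region sees a 2).
B6 = 5: in region F, 5 can only go here (every other open cell in that region sees a 5).
D1 = 5: in region B, 5 can only go here (every other open cell in that region sees a 5).
G1 = 4: row 1 has {1,2,3,5,7}; col 7 has {1,2,3}; region has {1,2,3,6,7} → only 4 remains.
F2 = 5: row 2 has {1,2,3,6,7}; col 6 has {1,2,3}; region has {1,2,3,4,6,7} → only 5 remains.
B1 = 6: row 1 has {1,2,3,4,5,7}; col 2 has {1,2,3,5,7}; region has {1,2,3,5,7} → only 6 remains.
A2 = 4: row 2 has {1,2,3,5,6,7}; col 1 has {1,2,3,6,7}; region has {1,2,3,6,7} → only 4 remains.
A3 = 5: row 3 has {1,2,3,7}; col 1 has {1,2,3,4,6,7}; region has {1,2,3,4,6,7} → only 5 remains.
B3 = 4: row 3 has {1,2,3,5,7}; col 2 has {1,2,3,5,6,7}; region has {1,2,3,5,6,7} → only 4 remains.
D3 = 6: row 3 has {1,2,3,4,5,7}; col 4 has {1,3,5}; region has {1,3} → only 6 remains.
E5 = 5: in row 5, 5 can only go here (every other open cell in that row sees a 5).
G4 = 5: in row 4, 5 can only go here (every other open cell in that row sees a 5).
C4 = 6: in row 4, 6 can only go here (every other open cell in that row sees a 6).
G6 = 6: in row 6, 6 can only go here (every other open cell in that row sees a 6).
G7 = 7: row 7 has {1,2,3,5}; col 7 has {1,2,3,4,5,6}; region has {1,2,3,5,6} → only 7 remains.
F5 = 4: row 5 has {1,2,3,5,6}; col 6 has {1,2,3,5}; region has {1,2,3,5,6,7} → only 4 remains.
D7 = 4: row 7 has {1,2,3,5,7}; col 4 has {1,3,5,6}; region has {1,3,5} → only 4 remains.
F7 = 6: row 7 has {1,2,3,4,5,7}; col 6 has {1,2,3,4,5}; region has {1,3,4,5} → only 6 remains.
F4 = 7: row 4 has {1,3,5,6}; col 6 has {1,2,3,4,5,6}; region has {1,3,5,6} → only 7 remains.
C5 = 7: row 5 has {1,2,3,4,5,6}; col 3 has {1,2,3,5,6}; region has {1,2,3,5,6} → only 7 remains.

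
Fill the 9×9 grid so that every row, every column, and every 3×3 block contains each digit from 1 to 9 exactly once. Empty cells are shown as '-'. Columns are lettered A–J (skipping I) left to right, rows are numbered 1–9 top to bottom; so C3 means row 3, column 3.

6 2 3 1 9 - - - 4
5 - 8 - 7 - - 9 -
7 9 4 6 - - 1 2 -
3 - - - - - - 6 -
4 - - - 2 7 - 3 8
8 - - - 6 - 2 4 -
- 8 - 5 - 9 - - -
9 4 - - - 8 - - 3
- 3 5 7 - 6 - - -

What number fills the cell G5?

F1 = 5: row 1 has {1,2,3,4,6,9}; col 6 has {6,7,8,9}; box has {1,6,7,9} → only 5 remains.
B2 = 1: row 2 has {5,7,8,9}; col 2 has {2,3,4,8,9}; box has {2,3,4,5,6,7,8,9} → only 1 remains.
J2 = 6: row 2 has {1,5,7,8,9}; col 9 has {3,4,8}; box has {1,2,4,9} → only 6 remains.
F3 = 3: row 3 has {1,2,4,6,7,9}; col 6 has {5,6,7,8,9}; box has {1,5,6,7,9} → only 3 remains.
J3 = 5: row 3 has {1,2,3,4,6,7,9}; col 9 has {3,4,6,8}; box has {1,2,4,6,9} → only 5 remains.
D5 = 9: row 5 has {2,3,4,7,8}; col 4 has {1,5,6,7}; box has {2,6,7} → only 9 remains.
G5 = 5: row 5 has {2,3,4,7,8,9}; col 7 has {1,2}; box has {2,3,4,6,8} → only 5 remains.

5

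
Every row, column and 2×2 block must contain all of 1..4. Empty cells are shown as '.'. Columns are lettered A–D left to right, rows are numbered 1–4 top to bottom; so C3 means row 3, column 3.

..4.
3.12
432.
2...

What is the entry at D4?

4

A1 = 1 (sole candidate).
B1 = 2 (sole candidate).
D1 = 3 (sole candidate).
B2 = 4 (sole candidate).
D3 = 1 (sole candidate).
B4 = 1 (sole candidate).
C4 = 3 (sole candidate).
D4 = 4: row 4 has {1,2,3}; col 4 has {1,2,3}; box has {1,2,3} → only 4 remains.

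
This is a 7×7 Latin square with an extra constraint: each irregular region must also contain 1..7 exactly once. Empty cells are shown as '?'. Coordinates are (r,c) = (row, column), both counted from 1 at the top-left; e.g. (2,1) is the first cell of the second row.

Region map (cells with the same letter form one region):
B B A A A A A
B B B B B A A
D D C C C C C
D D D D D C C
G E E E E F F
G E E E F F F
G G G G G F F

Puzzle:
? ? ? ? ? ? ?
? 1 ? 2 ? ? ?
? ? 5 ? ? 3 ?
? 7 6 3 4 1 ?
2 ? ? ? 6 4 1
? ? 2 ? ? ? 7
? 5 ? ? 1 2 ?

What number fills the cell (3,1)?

1

(3,1) = 1: row 3 has {3,5}; col 1 has {2}; region has {3,4,6,7} → only 1 remains.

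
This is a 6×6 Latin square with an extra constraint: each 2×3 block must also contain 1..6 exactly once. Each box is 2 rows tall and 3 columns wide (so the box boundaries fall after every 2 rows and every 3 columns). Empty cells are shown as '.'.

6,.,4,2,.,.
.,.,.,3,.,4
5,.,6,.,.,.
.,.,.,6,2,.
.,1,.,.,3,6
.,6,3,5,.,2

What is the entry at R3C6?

3

R4C3 = 1: row 4 has {2,6}; col 3 has {3,4,6}; box has {5,6} → only 1 remains.
R5C4 = 4: row 5 has {1,3,6}; col 4 has {2,3,5,6}; box has {2,3,5,6} → only 4 remains.
R6C1 = 4: row 6 has {2,3,5,6}; col 1 has {5,6}; box has {1,3,6} → only 4 remains.
R6C5 = 1: row 6 has {2,3,4,5,6}; col 5 has {2,3}; box has {2,3,4,5,6} → only 1 remains.
R1C5 = 5: row 1 has {2,4,6}; col 5 has {1,2,3}; box has {2,3,4} → only 5 remains.
R1C6 = 1: row 1 has {2,4,5,6}; col 6 has {2,4,6}; box has {2,3,4,5} → only 1 remains.
R2C5 = 6: row 2 has {3,4}; col 5 has {1,2,3,5}; box has {1,2,3,4,5} → only 6 remains.
R3C4 = 1: row 3 has {5,6}; col 4 has {2,3,4,5,6}; box has {2,6} → only 1 remains.
R3C5 = 4: row 3 has {1,5,6}; col 5 has {1,2,3,5,6}; box has {1,2,6} → only 4 remains.
R3C6 = 3: row 3 has {1,4,5,6}; col 6 has {1,2,4,6}; box has {1,2,4,6} → only 3 remains.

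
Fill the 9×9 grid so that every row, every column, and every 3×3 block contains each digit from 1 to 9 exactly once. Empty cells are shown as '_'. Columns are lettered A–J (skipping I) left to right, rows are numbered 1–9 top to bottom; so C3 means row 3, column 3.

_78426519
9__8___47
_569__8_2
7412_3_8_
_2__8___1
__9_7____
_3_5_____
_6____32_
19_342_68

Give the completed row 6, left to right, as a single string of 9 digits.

A1 = 3: row 1 has {1,2,4,5,6,7,8,9}; col 1 has {1,7,9}; box has {5,6,7,8,9} → only 3 remains.
B2 = 1: row 2 has {4,7,8,9}; col 2 has {2,3,4,5,6,7,9}; box has {3,5,6,7,8,9} → only 1 remains.
C2 = 2: row 2 has {1,4,7,8,9}; col 3 has {1,6,8,9}; box has {1,3,5,6,7,8,9} → only 2 remains.
F2 = 5: row 2 has {1,2,4,7,8,9}; col 6 has {2,3,6}; box has {2,4,6,8,9} → only 5 remains.
G2 = 6: row 2 has {1,2,4,5,7,8,9}; col 7 has {3,5,8}; box has {1,2,4,5,7,8,9} → only 6 remains.
A3 = 4: row 3 has {2,5,6,8,9}; col 1 has {1,3,7,9}; box has {1,2,3,5,6,7,8,9} → only 4 remains.
H3 = 3: row 3 has {2,4,5,6,8,9}; col 8 has {1,2,4,6,8}; box has {1,2,4,5,6,7,8,9} → only 3 remains.
G4 = 9: row 4 has {1,2,3,4,7,8}; col 7 has {3,5,6,8}; box has {1,8} → only 9 remains.
D5 = 6: row 5 has {1,2,8}; col 4 has {2,3,4,5,8,9}; box has {2,3,7,8} → only 6 remains.
B6 = 8: row 6 has {7,9}; col 2 has {1,2,3,4,5,6,7,9}; box has {1,2,4,7,9} → only 8 remains.
D6 = 1: row 6 has {7,8,9}; col 4 has {2,3,4,5,6,8,9}; box has {2,3,6,7,8} → only 1 remains.
F6 = 4: row 6 has {1,7,8,9}; col 6 has {2,3,5,6}; box has {1,2,3,6,7,8} → only 4 remains.
G6 = 2: row 6 has {1,4,7,8,9}; col 7 has {3,5,6,8,9}; box has {1,8,9} → only 2 remains.
H6 = 5: row 6 has {1,2,4,7,8,9}; col 8 has {1,2,3,4,6,8}; box has {1,2,8,9} → only 5 remains.
J7 = 4: row 7 has {3,5}; col 9 has {1,2,7,8,9}; box has {2,3,6,8} → only 4 remains.
D8 = 7: row 8 has {2,3,6}; col 4 has {1,2,3,4,5,6,8,9}; box has {2,3,4,5} → only 7 remains.
J8 = 5: row 8 has {2,3,6,7}; col 9 has {1,2,4,7,8,9}; box has {2,3,4,6,8} → only 5 remains.
G9 = 7: row 9 has {1,2,3,4,6,8,9}; col 7 has {2,3,5,6,8,9}; box has {2,3,4,5,6,8} → only 7 remains.
E2 = 3: row 2 has {1,2,4,5,6,7,8,9}; col 5 has {2,4,7,8}; box has {2,4,5,6,8,9} → only 3 remains.
E3 = 1: row 3 has {2,3,4,5,6,8,9}; col 5 has {2,3,4,7,8}; box has {2,3,4,5,6,8,9} → only 1 remains.
F3 = 7: row 3 has {1,2,3,4,5,6,8,9}; col 6 has {2,3,4,5,6}; box has {1,2,3,4,5,6,8,9} → only 7 remains.
E4 = 5: row 4 has {1,2,3,4,7,8,9}; col 5 has {1,2,3,4,7,8}; box has {1,2,3,4,6,7,8} → only 5 remains.
J4 = 6: row 4 has {1,2,3,4,5,7,8,9}; col 9 has {1,2,4,5,7,8,9}; box has {1,2,5,8,9} → only 6 remains.
A5 = 5: row 5 has {1,2,6,8}; col 1 has {1,3,4,7,9}; box has {1,2,4,7,8,9} → only 5 remains.
C5 = 3: row 5 has {1,2,5,6,8}; col 3 has {1,2,6,8,9}; box has {1,2,4,5,7,8,9} → only 3 remains.
F5 = 9: row 5 has {1,2,3,5,6,8}; col 6 has {2,3,4,5,6,7}; box has {1,2,3,4,5,6,7,8} → only 9 remains.
G5 = 4: row 5 has {1,2,3,5,6,8,9}; col 7 has {2,3,5,6,7,8,9}; box has {1,2,5,6,8,9} → only 4 remains.
H5 = 7: row 5 has {1,2,3,4,5,6,8,9}; col 8 has {1,2,3,4,5,6,8}; box has {1,2,4,5,6,8,9} → only 7 remains.
A6 = 6: row 6 has {1,2,4,5,7,8,9}; col 1 has {1,3,4,5,7,9}; box has {1,2,3,4,5,7,8,9} → only 6 remains.
J6 = 3: row 6 has {1,2,4,5,6,7,8,9}; col 9 has {1,2,4,5,6,7,8,9}; box has {1,2,4,5,6,7,8,9} → only 3 remains.

689174253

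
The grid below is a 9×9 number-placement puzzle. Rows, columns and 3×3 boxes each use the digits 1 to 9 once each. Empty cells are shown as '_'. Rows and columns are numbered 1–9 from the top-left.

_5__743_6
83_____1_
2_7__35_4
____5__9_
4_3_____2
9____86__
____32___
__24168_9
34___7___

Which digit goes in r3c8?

r1c1 = 1: row 1 has {3,4,5,6,7}; col 1 has {2,3,4,8,9}; box has {2,3,5,7,8} → only 1 remains.
r1c3 = 9: row 1 has {1,3,4,5,6,7}; col 3 has {2,3,7}; box has {1,2,3,5,7,8} → only 9 remains.
r2c9 = 7: row 2 has {1,3,8}; col 9 has {2,4,6,9}; box has {1,3,4,5,6} → only 7 remains.
r3c2 = 6: row 3 has {2,3,4,5,7}; col 2 has {3,4,5}; box has {1,2,3,5,7,8,9} → only 6 remains.
r3c8 = 8: row 3 has {2,3,4,5,6,7}; col 8 has {1,9}; box has {1,3,4,5,6,7} → only 8 remains.

8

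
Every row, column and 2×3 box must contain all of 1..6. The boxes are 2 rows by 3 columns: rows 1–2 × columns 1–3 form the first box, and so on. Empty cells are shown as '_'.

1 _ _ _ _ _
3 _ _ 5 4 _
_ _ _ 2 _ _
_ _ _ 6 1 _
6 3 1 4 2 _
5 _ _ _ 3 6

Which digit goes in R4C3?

3

R1C4 = 3 (sole candidate).
R1C5 = 6 (sole candidate).
R1C6 = 2 (sole candidate).
R2C6 = 1 (sole candidate).
R3C1 = 4 (sole candidate).
R3C5 = 5 (sole candidate).
R3C6 = 3 (sole candidate).
R4C1 = 2 (sole candidate).
R4C2 = 5 (sole candidate).
R4C3 = 3: row 4 has {1,2,5,6}; col 3 has {1}; box has {2,4,5} → only 3 remains.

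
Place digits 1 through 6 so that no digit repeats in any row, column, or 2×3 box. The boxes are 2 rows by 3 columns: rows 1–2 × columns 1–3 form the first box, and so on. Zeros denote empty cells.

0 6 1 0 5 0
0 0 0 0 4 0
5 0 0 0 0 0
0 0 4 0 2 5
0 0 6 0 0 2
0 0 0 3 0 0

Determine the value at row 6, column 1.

row 1, column 4 = 2: row 1 has {1,5,6}; col 4 has {3}; box has {4,5} → only 2 remains.
row 1, column 6 = 3: row 1 has {1,2,5,6}; col 6 has {2,5}; box has {2,4,5} → only 3 remains.
row 5, column 5 = 1: row 5 has {2,6}; col 5 has {2,4,5}; box has {2,3} → only 1 remains.
row 6, column 5 = 6: row 6 has {3}; col 5 has {1,2,4,5}; box has {1,2,3} → only 6 remains.
row 6, column 6 = 4: row 6 has {3,6}; col 6 has {2,3,5}; box has {1,2,3,6} → only 4 remains.
row 1, column 1 = 4: row 1 has {1,2,3,5,6}; col 1 has {5}; box has {1,6} → only 4 remains.
row 3, column 5 = 3: row 3 has {5}; col 5 has {1,2,4,5,6}; box has {2,5} → only 3 remains.
row 5, column 1 = 3: row 5 has {1,2,6}; col 1 has {4,5}; box has {6} → only 3 remains.
row 5, column 4 = 5: row 5 has {1,2,3,6}; col 4 has {2,3}; box has {1,2,3,4,6} → only 5 remains.
row 2, column 1 = 2: row 2 has {4}; col 1 has {3,4,5}; box has {1,4,6} → only 2 remains.
row 3, column 3 = 2: row 3 has {3,5}; col 3 has {1,4,6}; box has {4,5} → only 2 remains.
row 5, column 2 = 4: row 5 has {1,2,3,5,6}; col 2 has {6}; box has {3,6} → only 4 remains.
row 6, column 1 = 1: row 6 has {3,4,6}; col 1 has {2,3,4,5}; box has {3,4,6} → only 1 remains.

1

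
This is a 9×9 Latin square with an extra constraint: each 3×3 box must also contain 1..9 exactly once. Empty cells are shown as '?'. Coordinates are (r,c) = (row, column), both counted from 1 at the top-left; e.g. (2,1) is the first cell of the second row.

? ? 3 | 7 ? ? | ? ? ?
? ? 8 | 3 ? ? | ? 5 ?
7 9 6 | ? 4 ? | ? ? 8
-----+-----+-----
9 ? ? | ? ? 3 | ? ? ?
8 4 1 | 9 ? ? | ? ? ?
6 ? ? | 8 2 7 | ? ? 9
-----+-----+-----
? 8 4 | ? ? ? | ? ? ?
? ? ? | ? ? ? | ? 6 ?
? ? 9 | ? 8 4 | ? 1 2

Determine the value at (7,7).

(6,3) = 5 (sole candidate).
(6,2) = 3 (sole candidate).
(6,8) = 4 (sole candidate).
(6,7) = 1 (sole candidate).
(1,6) = 8 (hidden single in row 1).
(4,4) = 4 (hidden single in row 4).
(4,5) = 1 (hidden single in row 4).
(8,7) = 8 (hidden single in row 8).
(4,8) = 8 (hidden single in row 4).
(8,9) = 4 (hidden single in row 8).
(9,2) = 6 (hidden single in column 2).
(9,4) = 5 (sole candidate).
(9,1) = 3 (sole candidate).
(9,7) = 7 (sole candidate).
(2,9) = 7 (hidden single in row 2).
(3,6) = 5 (hidden single in row 3).
(5,6) = 6 (sole candidate).
(5,5) = 5 (sole candidate).
(5,9) = 3 (sole candidate).
(7,9) = 5 (sole candidate).
(4,9) = 6 (sole candidate).
(5,7) = 2 (sole candidate).
(5,8) = 7 (sole candidate).
(1,9) = 1 (sole candidate).
(3,7) = 3 (sole candidate).
(3,8) = 2 (sole candidate).
(4,7) = 5 (sole candidate).
(7,7) = 9: row 7 has {4,5,8}; col 7 has {1,2,3,5,7,8}; box has {1,2,4,5,6,7,8} → only 9 remains.

9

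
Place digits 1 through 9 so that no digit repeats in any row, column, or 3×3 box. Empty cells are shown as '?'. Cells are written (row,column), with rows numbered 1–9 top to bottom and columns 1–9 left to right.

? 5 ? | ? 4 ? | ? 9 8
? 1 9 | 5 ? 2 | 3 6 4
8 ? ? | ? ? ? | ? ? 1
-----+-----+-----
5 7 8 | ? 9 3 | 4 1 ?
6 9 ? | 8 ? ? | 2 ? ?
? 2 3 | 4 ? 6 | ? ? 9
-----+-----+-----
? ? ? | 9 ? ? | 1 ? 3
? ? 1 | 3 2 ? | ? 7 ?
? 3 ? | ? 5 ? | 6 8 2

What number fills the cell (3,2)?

4

(1,7) = 7: row 1 has {4,5,8,9}; col 7 has {1,2,3,4,6}; box has {1,3,4,6,8,9} → only 7 remains.
(2,1) = 7: row 2 has {1,2,3,4,5,6,9}; col 1 has {5,6,8}; box has {1,5,8,9} → only 7 remains.
(2,5) = 8: row 2 has {1,2,3,4,5,6,7,9}; col 5 has {2,4,5,9}; box has {2,4,5} → only 8 remains.
(3,7) = 5: row 3 has {1,8}; col 7 has {1,2,3,4,6,7}; box has {1,3,4,6,7,8,9} → only 5 remains.
(3,8) = 2: row 3 has {1,5,8}; col 8 has {1,6,7,8,9}; box has {1,3,4,5,6,7,8,9} → only 2 remains.
(4,4) = 2: row 4 has {1,3,4,5,7,8,9}; col 4 has {3,4,5,8,9}; box has {3,4,6,8,9} → only 2 remains.
(4,9) = 6: row 4 has {1,2,3,4,5,7,8,9}; col 9 has {1,2,3,4,8,9}; box has {1,2,4,9} → only 6 remains.
(5,3) = 4: row 5 has {2,6,8,9}; col 3 has {1,3,8,9}; box has {2,3,5,6,7,8,9} → only 4 remains.
(6,1) = 1: row 6 has {2,3,4,6,9}; col 1 has {5,6,7,8}; box has {2,3,4,5,6,7,8,9} → only 1 remains.
(6,5) = 7: row 6 has {1,2,3,4,6,9}; col 5 has {2,4,5,8,9}; box has {2,3,4,6,8,9} → only 7 remains.
(6,7) = 8: row 6 has {1,2,3,4,6,7,9}; col 7 has {1,2,3,4,5,6,7}; box has {1,2,4,6,9} → only 8 remains.
(6,8) = 5: row 6 has {1,2,3,4,6,7,8,9}; col 8 has {1,2,6,7,8,9}; box has {1,2,4,6,8,9} → only 5 remains.
(7,5) = 6: row 7 has {1,3,9}; col 5 has {2,4,5,7,8,9}; box has {2,3,5,9} → only 6 remains.
(7,8) = 4: row 7 has {1,3,6,9}; col 8 has {1,2,5,6,7,8,9}; box has {1,2,3,6,7,8} → only 4 remains.
(8,7) = 9: row 8 has {1,2,3,7}; col 7 has {1,2,3,4,5,6,7,8}; box has {1,2,3,4,6,7,8} → only 9 remains.
(8,9) = 5: row 8 has {1,2,3,7,9}; col 9 has {1,2,3,4,6,8,9}; box has {1,2,3,4,6,7,8,9} → only 5 remains.
(9,3) = 7: row 9 has {2,3,5,6,8}; col 3 has {1,3,4,8,9}; box has {1,3} → only 7 remains.
(9,4) = 1: row 9 has {2,3,5,6,7,8}; col 4 has {2,3,4,5,8,9}; box has {2,3,5,6,9} → only 1 remains.
(9,6) = 4: row 9 has {1,2,3,5,6,7,8}; col 6 has {2,3,6}; box has {1,2,3,5,6,9} → only 4 remains.
(1,4) = 6: row 1 has {4,5,7,8,9}; col 4 has {1,2,3,4,5,8,9}; box has {2,4,5,8} → only 6 remains.
(1,6) = 1: row 1 has {4,5,6,7,8,9}; col 6 has {2,3,4,6}; box has {2,4,5,6,8} → only 1 remains.
(3,3) = 6: row 3 has {1,2,5,8}; col 3 has {1,3,4,7,8,9}; box has {1,5,7,8,9} → only 6 remains.
(3,4) = 7: row 3 has {1,2,5,6,8}; col 4 has {1,2,3,4,5,6,8,9}; box has {1,2,4,5,6,8} → only 7 remains.
(3,5) = 3: row 3 has {1,2,5,6,7,8}; col 5 has {2,4,5,6,7,8,9}; box has {1,2,4,5,6,7,8} → only 3 remains.
(3,6) = 9: row 3 has {1,2,3,5,6,7,8}; col 6 has {1,2,3,4,6}; box has {1,2,3,4,5,6,7,8} → only 9 remains.
(5,5) = 1: row 5 has {2,4,6,8,9}; col 5 has {2,3,4,5,6,7,8,9}; box has {2,3,4,6,7,8,9} → only 1 remains.
(5,6) = 5: row 5 has {1,2,4,6,8,9}; col 6 has {1,2,3,4,6,9}; box has {1,2,3,4,6,7,8,9} → only 5 remains.
(5,8) = 3: row 5 has {1,2,4,5,6,8,9}; col 8 has {1,2,4,5,6,7,8,9}; box has {1,2,4,5,6,8,9} → only 3 remains.
(5,9) = 7: row 5 has {1,2,3,4,5,6,8,9}; col 9 has {1,2,3,4,5,6,8,9}; box has {1,2,3,4,5,6,8,9} → only 7 remains.
(7,1) = 2: row 7 has {1,3,4,6,9}; col 1 has {1,5,6,7,8}; box has {1,3,7} → only 2 remains.
(7,2) = 8: row 7 has {1,2,3,4,6,9}; col 2 has {1,2,3,5,7,9}; box has {1,2,3,7} → only 8 remains.
(7,3) = 5: row 7 has {1,2,3,4,6,8,9}; col 3 has {1,3,4,6,7,8,9}; box has {1,2,3,7,8} → only 5 remains.
(7,6) = 7: row 7 has {1,2,3,4,5,6,8,9}; col 6 has {1,2,3,4,5,6,9}; box has {1,2,3,4,5,6,9} → only 7 remains.
(8,1) = 4: row 8 has {1,2,3,5,7,9}; col 1 has {1,2,5,6,7,8}; box has {1,2,3,5,7,8} → only 4 remains.
(8,2) = 6: row 8 has {1,2,3,4,5,7,9}; col 2 has {1,2,3,5,7,8,9}; box has {1,2,3,4,5,7,8} → only 6 remains.
(8,6) = 8: row 8 has {1,2,3,4,5,6,7,9}; col 6 has {1,2,3,4,5,6,7,9}; box has {1,2,3,4,5,6,7,9} → only 8 remains.
(9,1) = 9: row 9 has {1,2,3,4,5,6,7,8}; col 1 has {1,2,4,5,6,7,8}; box has {1,2,3,4,5,6,7,8} → only 9 remains.
(1,1) = 3: row 1 has {1,4,5,6,7,8,9}; col 1 has {1,2,4,5,6,7,8,9}; box has {1,5,6,7,8,9} → only 3 remains.
(1,3) = 2: row 1 has {1,3,4,5,6,7,8,9}; col 3 has {1,3,4,5,6,7,8,9}; box has {1,3,5,6,7,8,9} → only 2 remains.
(3,2) = 4: row 3 has {1,2,3,5,6,7,8,9}; col 2 has {1,2,3,5,6,7,8,9}; box has {1,2,3,5,6,7,8,9} → only 4 remains.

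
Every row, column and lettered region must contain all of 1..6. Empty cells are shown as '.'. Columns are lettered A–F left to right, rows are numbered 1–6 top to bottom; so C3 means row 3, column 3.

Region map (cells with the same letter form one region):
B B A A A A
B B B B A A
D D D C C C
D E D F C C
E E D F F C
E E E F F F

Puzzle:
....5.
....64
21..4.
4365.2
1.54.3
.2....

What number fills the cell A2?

F1 = 1 (sole candidate).
B2 = 5 (sole candidate).
C3 = 3 (sole candidate).
D3 = 6 (sole candidate).
F3 = 5 (sole candidate).
E4 = 1 (sole candidate).
B5 = 6 (sole candidate).
E5 = 2 (sole candidate).
A6 = 5 (sole candidate).
C6 = 4 (sole candidate).
E6 = 3 (sole candidate).
F6 = 6 (sole candidate).
B1 = 4 (sole candidate).
C1 = 2 (sole candidate).
D1 = 3 (sole candidate).
A2 = 3: row 2 has {4,5,6}; col 1 has {1,2,4,5}; region has {4,5} → only 3 remains.

3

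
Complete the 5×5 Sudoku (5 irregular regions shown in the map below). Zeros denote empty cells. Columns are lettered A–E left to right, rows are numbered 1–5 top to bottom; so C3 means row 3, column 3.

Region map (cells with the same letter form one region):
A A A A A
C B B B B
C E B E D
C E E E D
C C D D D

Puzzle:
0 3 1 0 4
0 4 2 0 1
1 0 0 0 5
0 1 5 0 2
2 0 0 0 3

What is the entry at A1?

5

A1 = 5: row 1 has {1,3,4}; col 1 has {1,2}; region has {1,3,4} → only 5 remains.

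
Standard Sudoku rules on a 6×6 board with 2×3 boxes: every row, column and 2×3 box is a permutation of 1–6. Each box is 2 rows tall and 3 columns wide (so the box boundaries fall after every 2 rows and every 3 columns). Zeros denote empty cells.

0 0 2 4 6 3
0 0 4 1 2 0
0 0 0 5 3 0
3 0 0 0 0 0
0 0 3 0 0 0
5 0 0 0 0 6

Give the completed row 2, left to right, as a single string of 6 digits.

R1C1 = 1 (sole candidate).
R1C2 = 5 (sole candidate).
R2C1 = 6: row 2 has {1,2,4}; col 1 has {1,3,5}; box has {1,2,4,5} → only 6 remains.
R2C2 = 3: row 2 has {1,2,4,6}; col 2 has {5}; box has {1,2,4,5,6} → only 3 remains.
R2C6 = 5: row 2 has {1,2,3,4,6}; col 6 has {3,6}; box has {1,2,3,4,6} → only 5 remains.

634125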